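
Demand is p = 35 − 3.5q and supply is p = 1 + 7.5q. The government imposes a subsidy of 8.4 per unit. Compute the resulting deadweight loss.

Competitive equilibrium: 35 − 3.5q = 1 + 7.5q → q* = 3.0909, p* = 24.1818.
The subsidy lowers effective supply by 8.4: p = 7.5q − 7.4.
New quantity: 35 − 3.5q = 7.5q − 7.4 → q' = 3.8545.
Overproduction Δq = 3.8545 − 3.0909 = 0.7636; wedge = subsidy = 8.4.
DWL = ½ × 0.7636 × 8.4 = 3.21.

3.21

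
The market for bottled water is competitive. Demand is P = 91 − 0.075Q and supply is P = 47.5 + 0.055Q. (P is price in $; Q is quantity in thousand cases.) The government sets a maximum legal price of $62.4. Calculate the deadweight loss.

$263.80 thousand

Competitive equilibrium: 91 − 0.075Q = 47.5 + 0.055Q → Q* = 334.6154, P* = 65.9038.
At the ceiling P = 62.4, quantity supplied = (62.4 − 47.5)/0.055 = 270.9091.
Willingness to pay at Q' = 270.9091: 91 − 0.075·270.9091 = 70.6818.
ΔQ = 334.6154 − 270.9091 = 63.7063; wedge = 70.6818 − 62.4 = 8.2818.
The triangle = ½ × 63.7063 × 8.2818 = $263.80 thousand.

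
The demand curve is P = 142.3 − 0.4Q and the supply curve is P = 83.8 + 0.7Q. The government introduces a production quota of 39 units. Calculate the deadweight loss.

Competitive equilibrium: 142.3 − 0.4Q = 83.8 + 0.7Q → Q* = 53.1818, P* = 121.0273.
At Q = 39: demand price = 142.3 − 0.4·39 = 126.7; supply price = 83.8 + 0.7·39 = 111.1.
ΔQ = 53.1818 − 39 = 14.1818; wedge = 126.7 − 111.1 = 15.6.
Deadweight loss = ½ × 14.1818 × 15.6 = 110.62.

110.62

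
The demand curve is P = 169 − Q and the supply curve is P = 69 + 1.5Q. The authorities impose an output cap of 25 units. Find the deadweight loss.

Competitive equilibrium: 169 − Q = 69 + 1.5Q → Q* = 40, P* = 129.
At Q = 25: demand price = 169 − 1·25 = 144; supply price = 69 + 1.5·25 = 106.5.
ΔQ = 40 − 25 = 15; wedge = 144 − 106.5 = 37.5.
Welfare loss = ½ × 15 × 37.5 = 281.25.

281.25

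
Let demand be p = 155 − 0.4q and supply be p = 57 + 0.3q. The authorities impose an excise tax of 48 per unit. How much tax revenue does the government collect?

3428.57

Competitive equilibrium: 155 − 0.4q = 57 + 0.3q → q* = 140, p* = 99.
With the tax, the buyer price exceeds the seller price by 48: (155 − 0.4q) − (57 + 0.3q) = 48 → q' = 71.4286.
Tax revenue = 48 × 71.4286 = 3428.57.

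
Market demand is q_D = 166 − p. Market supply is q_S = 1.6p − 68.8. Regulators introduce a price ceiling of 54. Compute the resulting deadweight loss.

In inverse form: demand p = 166 − q, supply p = 43 + 0.625q.
Competitive equilibrium: 166 − q = 43 + 0.625q → q* = 75.6923, p* = 90.3077.
At the ceiling p = 54, quantity supplied = (54 − 43)/0.625 = 17.6.
Willingness to pay at q' = 17.6: 166 − 1·17.6 = 148.4.
Δq = 75.6923 − 17.6 = 58.0923; wedge = 148.4 − 54 = 94.4.
The triangle = ½ × 58.0923 × 94.4 = 2741.96.

2741.96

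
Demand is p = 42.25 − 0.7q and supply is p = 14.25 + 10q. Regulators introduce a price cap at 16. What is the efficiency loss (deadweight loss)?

31.90

Competitive equilibrium: 42.25 − 0.7q = 14.25 + 10q → q* = 2.6168, p* = 40.4182.
At the ceiling p = 16, quantity supplied = (16 − 14.25)/10 = 0.175.
Willingness to pay at q' = 0.175: 42.25 − 0.7·0.175 = 42.1275.
Δq = 2.6168 − 0.175 = 2.4418; wedge = 42.1275 − 16 = 26.1275.
Welfare loss = ½ × 2.4418 × 26.1275 = 31.90.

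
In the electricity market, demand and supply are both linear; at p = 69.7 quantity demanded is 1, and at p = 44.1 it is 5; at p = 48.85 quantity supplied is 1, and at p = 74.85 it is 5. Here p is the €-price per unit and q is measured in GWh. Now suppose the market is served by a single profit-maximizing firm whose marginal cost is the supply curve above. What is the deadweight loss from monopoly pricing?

Demand slope = (44.1 − 69.7)/(5 − 1) = −6.4, so p = 76.1 − 6.4q.
Supply slope = (74.85 − 48.85)/(5 − 1) = 6.5, so p = 42.35 + 6.5q.
Competitive equilibrium: 76.1 − 6.4q = 42.35 + 6.5q → q* = 2.6163, p* = 59.3558.
Marginal revenue: MR = 76.1 − 12.8q. Set MR = MC: 76.1 − 12.8q = 42.35 + 6.5q → q_m = 1.7487.
Price p_m = 76.1 − 6.4·1.7487 = 64.9083; MC(q_m) = 42.35 + 6.5·1.7487 = 53.7166.
Competitive q* = 2.6163, so Δq = 0.8676; wedge = 64.9083 − 53.7166 = 11.1917.
The triangle = ½ × 0.8676 × 11.1917 = €4.85.

€4.85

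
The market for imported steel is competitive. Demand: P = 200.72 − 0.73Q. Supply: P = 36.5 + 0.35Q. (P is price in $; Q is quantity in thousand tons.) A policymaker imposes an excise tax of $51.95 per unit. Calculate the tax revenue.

$5400.39 thousand

Competitive equilibrium: 200.72 − 0.73Q = 36.5 + 0.35Q → Q* = 152.0556, P* = 89.7194.
With the tax, the buyer price exceeds the seller price by 51.95: (200.72 − 0.73Q) − (36.5 + 0.35Q) = 51.95 → Q' = 103.9537.
Tax revenue = 51.95 × 103.9537 = $5400.39 thousand.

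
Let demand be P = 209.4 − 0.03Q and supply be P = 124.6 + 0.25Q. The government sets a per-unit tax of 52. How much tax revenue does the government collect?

Competitive equilibrium: 209.4 − 0.03Q = 124.6 + 0.25Q → Q* = 302.8571, P* = 200.3143.
With the tax, the buyer price exceeds the seller price by 52: (209.4 − 0.03Q) − (124.6 + 0.25Q) = 52 → Q' = 117.1429.
Tax revenue = 52 × 117.1429 = 6091.43.

6091.43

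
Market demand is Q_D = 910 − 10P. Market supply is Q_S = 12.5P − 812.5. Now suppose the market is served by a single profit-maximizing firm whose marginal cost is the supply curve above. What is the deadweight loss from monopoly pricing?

In inverse form: demand P = 91 − 0.1Q, supply P = 65 + 0.08Q.
Competitive equilibrium: 91 − 0.1Q = 65 + 0.08Q → Q* = 144.4444, P* = 76.5556.
Marginal revenue: MR = 91 − 0.2Q. Set MR = MC: 91 − 0.2Q = 65 + 0.08Q → Q_m = 92.8571.
Price P_m = 91 − 0.1·92.8571 = 81.7143; MC(Q_m) = 65 + 0.08·92.8571 = 72.4286.
Competitive Q* = 144.4444, so ΔQ = 51.5873; wedge = 81.7143 − 72.4286 = 9.2857.
Welfare loss = ½ × 51.5873 × 9.2857 = 239.51.

239.51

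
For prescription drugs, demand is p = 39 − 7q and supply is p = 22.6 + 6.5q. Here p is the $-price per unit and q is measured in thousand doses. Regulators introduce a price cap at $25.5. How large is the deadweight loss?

Competitive equilibrium: 39 − 7q = 22.6 + 6.5q → q* = 1.2148, p* = 30.4963.
At the ceiling p = 25.5, quantity supplied = (25.5 − 22.6)/6.5 = 0.4462.
Willingness to pay at q' = 0.4462: 39 − 7·0.4462 = 35.8766.
Δq = 1.2148 − 0.4462 = 0.7686; wedge = 35.8766 − 25.5 = 10.3766.
The triangle = ½ × 0.7686 × 10.3766 = $3.99 thousand.

$3.99 thousand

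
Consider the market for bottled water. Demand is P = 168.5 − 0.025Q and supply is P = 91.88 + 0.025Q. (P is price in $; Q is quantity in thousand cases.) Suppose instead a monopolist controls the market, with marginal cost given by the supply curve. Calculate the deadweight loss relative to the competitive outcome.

$6522.916 thousand

Competitive equilibrium: 168.5 − 0.025Q = 91.88 + 0.025Q → Q* = 1532.4, P* = 130.19.
Marginal revenue: MR = 168.5 − 0.05Q. Set MR = MC: 168.5 − 0.05Q = 91.88 + 0.025Q → Q_m = 1021.6.
Price P_m = 168.5 − 0.025·1021.6 = 142.96; MC(Q_m) = 91.88 + 0.025·1021.6 = 117.42.
Competitive Q* = 1532.4, so ΔQ = 510.8; wedge = 142.96 − 117.42 = 25.54.
DWL = ½ × 510.8 × 25.54 = $6522.916 thousand.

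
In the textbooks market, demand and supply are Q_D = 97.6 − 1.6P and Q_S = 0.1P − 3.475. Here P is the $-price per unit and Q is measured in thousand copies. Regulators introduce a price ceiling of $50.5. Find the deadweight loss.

$4.26 thousand

In inverse form: demand P = 61 − 0.625Q, supply P = 34.75 + 10Q.
Competitive equilibrium: 61 − 0.625Q = 34.75 + 10Q → Q* = 2.4706, P* = 59.4559.
At the ceiling P = 50.5, quantity supplied = (50.5 − 34.75)/10 = 1.575.
Willingness to pay at Q' = 1.575: 61 − 0.625·1.575 = 60.0156.
ΔQ = 2.4706 − 1.575 = 0.8956; wedge = 60.0156 − 50.5 = 9.5156.
The triangle = ½ × 0.8956 × 9.5156 = $4.26 thousand.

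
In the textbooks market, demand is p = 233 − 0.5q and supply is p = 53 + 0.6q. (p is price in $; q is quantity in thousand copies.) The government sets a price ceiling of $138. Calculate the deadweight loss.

$265.47 thousand

Competitive equilibrium: 233 − 0.5q = 53 + 0.6q → q* = 163.6364, p* = 151.1818.
At the ceiling p = 138, quantity supplied = (138 − 53)/0.6 = 141.6667.
Willingness to pay at q' = 141.6667: 233 − 0.5·141.6667 = 162.1667.
Δq = 163.6364 − 141.6667 = 21.9697; wedge = 162.1667 − 138 = 24.1667.
DWL = ½ × 21.9697 × 24.1667 = $265.47 thousand.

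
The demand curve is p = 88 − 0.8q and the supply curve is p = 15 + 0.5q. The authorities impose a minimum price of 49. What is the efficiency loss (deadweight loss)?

35.63

Competitive equilibrium: 88 − 0.8q = 15 + 0.5q → q* = 56.1538, p* = 43.0769.
At the floor p = 49, quantity demanded = (88 − 49)/0.8 = 48.75.
Sellers' marginal cost at q' = 48.75: 15 + 0.5·48.75 = 39.375.
Δq = 56.1538 − 48.75 = 7.4038; wedge = 49 − 39.375 = 9.625.
DWL = ½ × 7.4038 × 9.625 = 35.63.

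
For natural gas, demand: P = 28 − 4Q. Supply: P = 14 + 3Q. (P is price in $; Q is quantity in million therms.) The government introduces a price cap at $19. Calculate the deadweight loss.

$0.39 million

Competitive equilibrium: 28 − 4Q = 14 + 3Q → Q* = 2, P* = 20.
At the ceiling P = 19, quantity supplied = (19 − 14)/3 = 1.6667.
Willingness to pay at Q' = 1.6667: 28 − 4·1.6667 = 21.3332.
ΔQ = 2 − 1.6667 = 0.3333; wedge = 21.3332 − 19 = 2.3332.
Welfare loss = ½ × 0.3333 × 2.3332 = $0.39 million.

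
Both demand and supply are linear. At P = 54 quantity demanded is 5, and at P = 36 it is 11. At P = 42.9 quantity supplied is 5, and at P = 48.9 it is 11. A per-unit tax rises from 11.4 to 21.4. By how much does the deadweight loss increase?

Demand slope = (36 − 54)/(11 − 5) = −3, so P = 69 − 3Q.
Supply slope = (48.9 − 42.9)/(11 − 5) = 1, so P = 37.9 + Q.
Competitive equilibrium: 69 − 3Q = 37.9 + Q → Q* = 7.775, P* = 45.675.
For a per-unit tax t: ΔQ = t/4, so DWL = ½·t·(t/4) = t²/8.
At t = 11.4: DWL = 16.245. At t = 21.4: DWL = 57.245.
Increase = 57.245 − 16.245 = 41.

41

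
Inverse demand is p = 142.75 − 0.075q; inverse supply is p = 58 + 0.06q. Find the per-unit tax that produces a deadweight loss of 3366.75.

30.15

Competitive equilibrium: 142.75 − 0.075q = 58 + 0.06q → q* = 627.7778, p* = 95.6667.
A tax t gives Δq = t/0.135 and wedge t, so DWL = t²/0.27.
t²/0.27 = 3366.75 → t² = 909.0225 → t = 30.15.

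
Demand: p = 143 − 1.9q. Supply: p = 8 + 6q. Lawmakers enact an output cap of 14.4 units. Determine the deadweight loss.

28.55

Competitive equilibrium: 143 − 1.9q = 8 + 6q → q* = 17.0886, p* = 110.5316.
At q = 14.4: demand price = 143 − 1.9·14.4 = 115.64; supply price = 8 + 6·14.4 = 94.4.
Δq = 17.0886 − 14.4 = 2.6886; wedge = 115.64 − 94.4 = 21.24.
Welfare loss = ½ × 2.6886 × 21.24 = 28.55.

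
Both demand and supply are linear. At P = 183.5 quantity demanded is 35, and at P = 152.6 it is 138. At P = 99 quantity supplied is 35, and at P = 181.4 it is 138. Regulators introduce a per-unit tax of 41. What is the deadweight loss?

Demand slope = (152.6 − 183.5)/(138 − 35) = −0.3, so P = 194 − 0.3Q.
Supply slope = (181.4 − 99)/(138 − 35) = 0.8, so P = 71 + 0.8Q.
Competitive equilibrium: 194 − 0.3Q = 71 + 0.8Q → Q* = 111.8182, P* = 160.4545.
With the tax, the buyer price exceeds the seller price by 41: (194 − 0.3Q) − (71 + 0.8Q) = 41 → Q' = 74.5455.
ΔQ = 111.8182 − 74.5455 = 37.2727; the wedge equals the tax, 41.
Welfare loss = ½ × 37.2727 × 41 = 764.09.

764.09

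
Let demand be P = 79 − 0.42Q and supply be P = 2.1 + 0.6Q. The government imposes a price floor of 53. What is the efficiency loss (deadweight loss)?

Competitive equilibrium: 79 − 0.42Q = 2.1 + 0.6Q → Q* = 75.3922, P* = 47.3353.
At the floor P = 53, quantity demanded = (79 − 53)/0.42 = 61.9048.
Sellers' marginal cost at Q' = 61.9048: 2.1 + 0.6·61.9048 = 39.2429.
ΔQ = 75.3922 − 61.9048 = 13.4874; wedge = 53 − 39.2429 = 13.7571.
DWL = ½ × 13.4874 × 13.7571 = 92.77.

92.77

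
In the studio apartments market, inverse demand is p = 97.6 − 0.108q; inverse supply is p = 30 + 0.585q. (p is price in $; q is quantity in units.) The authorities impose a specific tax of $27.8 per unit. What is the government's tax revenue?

Competitive equilibrium: 97.6 − 0.108q = 30 + 0.585q → q* = 97.5469, p* = 87.06494.
With the tax, the buyer price exceeds the seller price by 27.8: (97.6 − 0.108q) − (30 + 0.585q) = 27.8 → q' = 57.43146.
Tax revenue = 27.8 × 57.43146 = $1596.59.

$1596.59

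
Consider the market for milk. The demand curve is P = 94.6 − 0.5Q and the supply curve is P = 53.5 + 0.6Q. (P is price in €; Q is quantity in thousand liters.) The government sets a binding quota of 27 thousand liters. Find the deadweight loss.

€59.07 thousand

Competitive equilibrium: 94.6 − 0.5Q = 53.5 + 0.6Q → Q* = 37.3636, P* = 75.9182.
At Q = 27: demand price = 94.6 − 0.5·27 = 81.1; supply price = 53.5 + 0.6·27 = 69.7.
ΔQ = 37.3636 − 27 = 10.3636; wedge = 81.1 − 69.7 = 11.4.
Deadweight loss = ½ × 10.3636 × 11.4 = €59.07 thousand.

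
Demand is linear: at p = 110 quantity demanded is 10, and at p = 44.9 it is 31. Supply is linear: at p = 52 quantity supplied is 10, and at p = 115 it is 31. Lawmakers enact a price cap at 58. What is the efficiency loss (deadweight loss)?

Demand slope = (44.9 − 110)/(31 − 10) = −3.1, so p = 141 − 3.1q.
Supply slope = (115 − 52)/(31 − 10) = 3, so p = 22 + 3q.
Competitive equilibrium: 141 − 3.1q = 22 + 3q → q* = 19.5082, p* = 80.5246.
At the ceiling p = 58, quantity supplied = (58 − 22)/3 = 12.
Willingness to pay at q' = 12: 141 − 3.1·12 = 103.8.
Δq = 19.5082 − 12 = 7.5082; wedge = 103.8 − 58 = 45.8.
DWL = ½ × 7.5082 × 45.8 = 171.94.

171.94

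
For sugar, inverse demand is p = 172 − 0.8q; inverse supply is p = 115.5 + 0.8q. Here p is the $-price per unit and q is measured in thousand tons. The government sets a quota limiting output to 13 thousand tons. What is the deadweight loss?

$398.28 thousand

Competitive equilibrium: 172 − 0.8q = 115.5 + 0.8q → q* = 35.3125, p* = 143.75.
At q = 13: demand price = 172 − 0.8·13 = 161.6; supply price = 115.5 + 0.8·13 = 125.9.
Δq = 35.3125 − 13 = 22.3125; wedge = 161.6 − 125.9 = 35.7.
DWL = ½ × 22.3125 × 35.7 = $398.28 thousand.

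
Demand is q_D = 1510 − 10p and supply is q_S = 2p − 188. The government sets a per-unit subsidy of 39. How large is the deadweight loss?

1267.50

In inverse form: demand p = 151 − 0.1q, supply p = 94 + 0.5q.
Competitive equilibrium: 151 − 0.1q = 94 + 0.5q → q* = 95, p* = 141.5.
The subsidy lowers effective supply by 39: p = 55 + 0.5q.
New quantity: 151 − 0.1q = 55 + 0.5q → q' = 160.
Overproduction Δq = 160 − 95 = 65; wedge = subsidy = 39.
The triangle = ½ × 65 × 39 = 1267.50.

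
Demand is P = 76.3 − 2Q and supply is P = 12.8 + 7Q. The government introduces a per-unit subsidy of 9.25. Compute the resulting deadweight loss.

Competitive equilibrium: 76.3 − 2Q = 12.8 + 7Q → Q* = 7.0556, P* = 62.1889.
The subsidy lowers effective supply by 9.25: P = 3.55 + 7Q.
New quantity: 76.3 − 2Q = 3.55 + 7Q → Q' = 8.0833.
Overproduction ΔQ = 8.0833 − 7.0556 = 1.0277; wedge = subsidy = 9.25.
The triangle = ½ × 1.0277 × 9.25 = 4.75.

4.75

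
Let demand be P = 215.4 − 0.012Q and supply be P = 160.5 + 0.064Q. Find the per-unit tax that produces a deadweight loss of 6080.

30.4

Competitive equilibrium: 215.4 − 0.012Q = 160.5 + 0.064Q → Q* = 722.3684, P* = 206.7316.
A tax t gives ΔQ = t/0.076 and wedge t, so DWL = t²/0.152.
t²/0.152 = 6080 → t² = 924.16 → t = 30.4.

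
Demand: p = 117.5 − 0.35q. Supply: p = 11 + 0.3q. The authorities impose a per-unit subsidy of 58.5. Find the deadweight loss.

2632.50

Competitive equilibrium: 117.5 − 0.35q = 11 + 0.3q → q* = 163.8462, p* = 60.1538.
The subsidy lowers effective supply by 58.5: p = 0.3q − 47.5.
New quantity: 117.5 − 0.35q = 0.3q − 47.5 → q' = 253.8462.
Overproduction Δq = 253.8462 − 163.8462 = 90; wedge = subsidy = 58.5.
The triangle = ½ × 90 × 58.5 = 2632.50.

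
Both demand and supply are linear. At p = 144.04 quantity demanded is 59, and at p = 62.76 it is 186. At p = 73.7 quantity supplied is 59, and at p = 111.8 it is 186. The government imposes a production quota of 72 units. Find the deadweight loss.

Demand slope = (62.76 − 144.04)/(186 − 59) = −0.64, so p = 181.8 − 0.64q.
Supply slope = (111.8 − 73.7)/(186 − 59) = 0.3, so p = 56 + 0.3q.
Competitive equilibrium: 181.8 − 0.64q = 56 + 0.3q → q* = 133.8298, p* = 96.1489.
At q = 72: demand price = 181.8 − 0.64·72 = 135.72; supply price = 56 + 0.3·72 = 77.6.
Δq = 133.8298 − 72 = 61.8298; wedge = 135.72 − 77.6 = 58.12.
DWL = ½ × 61.8298 × 58.12 = 1796.77.

1796.77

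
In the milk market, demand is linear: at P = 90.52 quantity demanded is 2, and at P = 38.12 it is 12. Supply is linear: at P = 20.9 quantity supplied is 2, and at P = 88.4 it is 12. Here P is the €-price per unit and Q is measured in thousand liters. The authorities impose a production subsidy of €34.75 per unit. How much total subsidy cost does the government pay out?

€371.99 thousand

Demand slope = (38.12 − 90.52)/(12 − 2) = −5.24, so P = 101 − 5.24Q.
Supply slope = (88.4 − 20.9)/(12 − 2) = 6.75, so P = 7.4 + 6.75Q.
Competitive equilibrium: 101 − 5.24Q = 7.4 + 6.75Q → Q* = 7.8065, P* = 60.0939.
The subsidy lowers effective supply by 34.75: P = 6.75Q − 27.35.
New quantity: 101 − 5.24Q = 6.75Q − 27.35 → Q' = 10.7048.
Total subsidy cost = 34.75 × 10.7048 = €371.99 thousand.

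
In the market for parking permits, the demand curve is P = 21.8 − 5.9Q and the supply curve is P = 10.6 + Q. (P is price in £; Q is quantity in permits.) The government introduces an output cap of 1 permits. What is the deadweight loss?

Competitive equilibrium: 21.8 − 5.9Q = 10.6 + Q → Q* = 1.6232, P* = 12.2232.
At Q = 1: demand price = 21.8 − 5.9·1 = 15.9; supply price = 10.6 + 1·1 = 11.6.
ΔQ = 1.6232 − 1 = 0.6232; wedge = 15.9 − 11.6 = 4.3.
DWL = ½ × 0.6232 × 4.3 = £1.34.

£1.34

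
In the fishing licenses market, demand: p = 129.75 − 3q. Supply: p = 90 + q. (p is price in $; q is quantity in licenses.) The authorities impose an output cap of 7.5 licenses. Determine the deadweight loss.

$11.88

Competitive equilibrium: 129.75 − 3q = 90 + q → q* = 9.9375, p* = 99.9375.
At q = 7.5: demand price = 129.75 − 3·7.5 = 107.25; supply price = 90 + 1·7.5 = 97.5.
Δq = 9.9375 − 7.5 = 2.4375; wedge = 107.25 − 97.5 = 9.75.
The triangle = ½ × 2.4375 × 9.75 = $11.88.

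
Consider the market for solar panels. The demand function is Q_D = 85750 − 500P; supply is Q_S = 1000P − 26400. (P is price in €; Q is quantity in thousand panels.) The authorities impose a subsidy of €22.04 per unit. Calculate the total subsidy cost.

€1227921.87 thousand

In inverse form: demand P = 171.5 − 0.002Q, supply P = 26.4 + 0.001Q.
Competitive equilibrium: 171.5 − 0.002Q = 26.4 + 0.001Q → Q* = 48366.6667, P* = 74.7667.
The subsidy lowers effective supply by 22.04: P = 4.36 + 0.001Q.
New quantity: 171.5 − 0.002Q = 4.36 + 0.001Q → Q' = 55713.3333.
Total subsidy cost = 22.04 × 55713.3333 = €1227921.87 thousand.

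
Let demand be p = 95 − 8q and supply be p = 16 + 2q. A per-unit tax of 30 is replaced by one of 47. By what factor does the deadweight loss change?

2.454

Competitive equilibrium: 95 − 8q = 16 + 2q → q* = 7.9, p* = 31.8.
For a per-unit tax t: Δq = t/10, so DWL = ½·t·(t/10) = t²/20.
At t = 30: DWL = 45. At t = 47: DWL = 110.45.
Ratio = (47/30)² = 2.454.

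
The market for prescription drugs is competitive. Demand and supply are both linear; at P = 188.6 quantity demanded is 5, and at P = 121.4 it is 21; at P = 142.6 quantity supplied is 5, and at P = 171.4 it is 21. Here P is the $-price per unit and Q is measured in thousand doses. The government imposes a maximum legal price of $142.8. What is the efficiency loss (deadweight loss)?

Demand slope = (121.4 − 188.6)/(21 − 5) = −4.2, so P = 209.6 − 4.2Q.
Supply slope = (171.4 − 142.6)/(21 − 5) = 1.8, so P = 133.6 + 1.8Q.
Competitive equilibrium: 209.6 − 4.2Q = 133.6 + 1.8Q → Q* = 12.6667, P* = 156.4.
At the ceiling P = 142.8, quantity supplied = (142.8 − 133.6)/1.8 = 5.1111.
Willingness to pay at Q' = 5.1111: 209.6 − 4.2·5.1111 = 188.1334.
ΔQ = 12.6667 − 5.1111 = 7.5556; wedge = 188.1334 − 142.8 = 45.3334.
The triangle = ½ × 7.5556 × 45.3334 = $171.26 thousand.

$171.26 thousand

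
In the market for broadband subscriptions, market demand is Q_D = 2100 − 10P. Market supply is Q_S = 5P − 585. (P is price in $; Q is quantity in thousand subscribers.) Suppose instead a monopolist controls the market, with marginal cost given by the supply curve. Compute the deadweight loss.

$900.94 thousand

In inverse form: demand P = 210 − 0.1Q, supply P = 117 + 0.2Q.
Competitive equilibrium: 210 − 0.1Q = 117 + 0.2Q → Q* = 310, P* = 179.
Marginal revenue: MR = 210 − 0.2Q. Set MR = MC: 210 − 0.2Q = 117 + 0.2Q → Q_m = 232.5.
Price P_m = 210 − 0.1·232.5 = 186.75; MC(Q_m) = 117 + 0.2·232.5 = 163.5.
Competitive Q* = 310, so ΔQ = 77.5; wedge = 186.75 − 163.5 = 23.25.
DWL = ½ × 77.5 × 23.25 = $900.94 thousand.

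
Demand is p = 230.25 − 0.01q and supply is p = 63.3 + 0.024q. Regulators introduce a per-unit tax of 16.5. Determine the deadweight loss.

Competitive equilibrium: 230.25 − 0.01q = 63.3 + 0.024q → q* = 4910.2941, p* = 181.1471.
With the tax, the buyer price exceeds the seller price by 16.5: (230.25 − 0.01q) − (63.3 + 0.024q) = 16.5 → q' = 4425.
Δq = 4910.2941 − 4425 = 485.2941; the wedge equals the tax, 16.5.
Welfare loss = ½ × 485.2941 × 16.5 = 4003.68.

4003.68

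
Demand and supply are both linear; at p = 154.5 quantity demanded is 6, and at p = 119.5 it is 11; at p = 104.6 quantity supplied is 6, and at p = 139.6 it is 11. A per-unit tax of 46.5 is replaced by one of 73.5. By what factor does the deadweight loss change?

Demand slope = (119.5 − 154.5)/(11 − 6) = −7, so p = 196.5 − 7q.
Supply slope = (139.6 − 104.6)/(11 − 6) = 7, so p = 62.6 + 7q.
Competitive equilibrium: 196.5 − 7q = 62.6 + 7q → q* = 9.5643, p* = 129.55.
For a per-unit tax t: Δq = t/14, so DWL = ½·t·(t/14) = t²/28.
At t = 46.5: DWL = 77.223. At t = 73.5: DWL = 192.9375.
Ratio = (73.5/46.5)² = 2.498.

2.498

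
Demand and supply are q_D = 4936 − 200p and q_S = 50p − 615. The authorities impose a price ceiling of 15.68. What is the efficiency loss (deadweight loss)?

1330.08

In inverse form: demand p = 24.68 − 0.005q, supply p = 12.3 + 0.02q.
Competitive equilibrium: 24.68 − 0.005q = 12.3 + 0.02q → q* = 495.2, p* = 22.204.
At the ceiling p = 15.68, quantity supplied = (15.68 − 12.3)/0.02 = 169.
Willingness to pay at q' = 169: 24.68 − 0.005·169 = 23.835.
Δq = 495.2 − 169 = 326.2; wedge = 23.835 − 15.68 = 8.155.
DWL = ½ × 326.2 × 8.155 = 1330.08.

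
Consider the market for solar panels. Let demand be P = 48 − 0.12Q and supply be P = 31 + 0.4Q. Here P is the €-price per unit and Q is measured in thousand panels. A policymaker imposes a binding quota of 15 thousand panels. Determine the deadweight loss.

Competitive equilibrium: 48 − 0.12Q = 31 + 0.4Q → Q* = 32.6923, P* = 44.0769.
At Q = 15: demand price = 48 − 0.12·15 = 46.2; supply price = 31 + 0.4·15 = 37.
ΔQ = 32.6923 − 15 = 17.6923; wedge = 46.2 − 37 = 9.2.
Welfare loss = ½ × 17.6923 × 9.2 = €81.38 thousand.

€81.38 thousand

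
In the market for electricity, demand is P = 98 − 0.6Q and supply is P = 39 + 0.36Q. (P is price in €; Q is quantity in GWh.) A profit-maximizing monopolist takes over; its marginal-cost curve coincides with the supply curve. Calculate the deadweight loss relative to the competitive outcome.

€268.20

Competitive equilibrium: 98 − 0.6Q = 39 + 0.36Q → Q* = 61.4583, P* = 61.125.
Marginal revenue: MR = 98 − 1.2Q. Set MR = MC: 98 − 1.2Q = 39 + 0.36Q → Q_m = 37.8205.
Price P_m = 98 − 0.6·37.8205 = 75.3077; MC(Q_m) = 39 + 0.36·37.8205 = 52.6154.
Competitive Q* = 61.4583, so ΔQ = 23.6378; wedge = 75.3077 − 52.6154 = 22.6923.
The triangle = ½ × 23.6378 × 22.6923 = €268.20.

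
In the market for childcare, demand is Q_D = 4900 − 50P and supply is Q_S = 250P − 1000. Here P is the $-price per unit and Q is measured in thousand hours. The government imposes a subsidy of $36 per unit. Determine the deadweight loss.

In inverse form: demand P = 98 − 0.02Q, supply P = 4 + 0.004Q.
Competitive equilibrium: 98 − 0.02Q = 4 + 0.004Q → Q* = 3916.6667, P* = 19.6667.
The subsidy lowers effective supply by 36: P = 0.004Q − 32.
New quantity: 98 − 0.02Q = 0.004Q − 32 → Q' = 5416.6667.
Overproduction ΔQ = 5416.6667 − 3916.6667 = 1500; wedge = subsidy = 36.
Deadweight loss = ½ × 1500 × 36 = $27000 thousand.

$27000 thousand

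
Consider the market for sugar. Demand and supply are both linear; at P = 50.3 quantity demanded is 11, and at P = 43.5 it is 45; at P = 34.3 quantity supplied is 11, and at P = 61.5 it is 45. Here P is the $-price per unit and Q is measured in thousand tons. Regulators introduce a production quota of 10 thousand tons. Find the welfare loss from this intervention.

Demand slope = (43.5 − 50.3)/(45 − 11) = −0.2, so P = 52.5 − 0.2Q.
Supply slope = (61.5 − 34.3)/(45 − 11) = 0.8, so P = 25.5 + 0.8Q.
Competitive equilibrium: 52.5 − 0.2Q = 25.5 + 0.8Q → Q* = 27, P* = 47.1.
At Q = 10: demand price = 52.5 − 0.2·10 = 50.5; supply price = 25.5 + 0.8·10 = 33.5.
ΔQ = 27 − 10 = 17; wedge = 50.5 − 33.5 = 17.
Deadweight loss = ½ × 17 × 17 = $144.50 thousand.

$144.50 thousand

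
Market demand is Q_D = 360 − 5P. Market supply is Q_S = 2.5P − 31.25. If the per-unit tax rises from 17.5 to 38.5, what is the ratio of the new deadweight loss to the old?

4.84

In inverse form: demand P = 72 − 0.2Q, supply P = 12.5 + 0.4Q.
Competitive equilibrium: 72 − 0.2Q = 12.5 + 0.4Q → Q* = 99.1667, P* = 52.1667.
For a per-unit tax t: ΔQ = t/0.6, so DWL = ½·t·(t/0.6) = t²/1.2.
At t = 17.5: DWL = 255.208. At t = 38.5: DWL = 1235.208.
Ratio = (38.5/17.5)² = 4.84.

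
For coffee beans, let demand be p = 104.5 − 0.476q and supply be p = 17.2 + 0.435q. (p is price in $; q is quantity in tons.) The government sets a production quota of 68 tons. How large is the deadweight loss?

$352.76

Competitive equilibrium: 104.5 − 0.476q = 17.2 + 0.435q → q* = 95.8288, p* = 58.8855.
At q = 68: demand price = 104.5 − 0.476·68 = 72.132; supply price = 17.2 + 0.435·68 = 46.78.
Δq = 95.8288 − 68 = 27.8288; wedge = 72.132 − 46.78 = 25.352.
DWL = ½ × 27.8288 × 25.352 = $352.76.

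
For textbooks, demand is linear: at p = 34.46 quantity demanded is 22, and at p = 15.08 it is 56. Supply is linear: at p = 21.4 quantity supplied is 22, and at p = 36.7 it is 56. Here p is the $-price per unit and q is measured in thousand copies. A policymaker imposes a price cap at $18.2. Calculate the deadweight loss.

Demand slope = (15.08 − 34.46)/(56 − 22) = −0.57, so p = 47 − 0.57q.
Supply slope = (36.7 − 21.4)/(56 − 22) = 0.45, so p = 11.5 + 0.45q.
Competitive equilibrium: 47 − 0.57q = 11.5 + 0.45q → q* = 34.8039, p* = 27.1618.
At the ceiling p = 18.2, quantity supplied = (18.2 − 11.5)/0.45 = 14.8889.
Willingness to pay at q' = 14.8889: 47 − 0.57·14.8889 = 38.5133.
Δq = 34.8039 − 14.8889 = 19.915; wedge = 38.5133 − 18.2 = 20.3133.
Welfare loss = ½ × 19.915 × 20.3133 = $202.27 thousand.

$202.27 thousand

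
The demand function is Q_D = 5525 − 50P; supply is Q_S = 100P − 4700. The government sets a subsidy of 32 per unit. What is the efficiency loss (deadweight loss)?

17066.67

In inverse form: demand P = 110.5 − 0.02Q, supply P = 47 + 0.01Q.
Competitive equilibrium: 110.5 − 0.02Q = 47 + 0.01Q → Q* = 2116.6667, P* = 68.1667.
The subsidy lowers effective supply by 32: P = 15 + 0.01Q.
New quantity: 110.5 − 0.02Q = 15 + 0.01Q → Q' = 3183.3333.
Overproduction ΔQ = 3183.3333 − 2116.6667 = 1066.6666; wedge = subsidy = 32.
The triangle = ½ × 1066.6666 × 32 = 17066.67.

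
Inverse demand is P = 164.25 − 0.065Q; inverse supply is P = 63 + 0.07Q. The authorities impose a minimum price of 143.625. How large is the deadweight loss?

Competitive equilibrium: 164.25 − 0.065Q = 63 + 0.07Q → Q* = 750, P* = 115.5.
At the floor P = 143.625, quantity demanded = (164.25 − 143.625)/0.065 = 317.30769.
Sellers' marginal cost at Q' = 317.30769: 63 + 0.07·317.30769 = 85.21154.
ΔQ = 750 − 317.30769 = 432.69231; wedge = 143.625 − 85.21154 = 58.41346.
Deadweight loss = ½ × 432.69231 × 58.41346 = 12637.53.

12637.53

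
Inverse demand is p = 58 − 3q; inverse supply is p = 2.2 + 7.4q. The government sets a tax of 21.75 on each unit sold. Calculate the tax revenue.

Competitive equilibrium: 58 − 3q = 2.2 + 7.4q → q* = 5.3654, p* = 41.9038.
With the tax, the buyer price exceeds the seller price by 21.75: (58 − 3q) − (2.2 + 7.4q) = 21.75 → q' = 3.274.
Tax revenue = 21.75 × 3.274 = 71.21.

71.21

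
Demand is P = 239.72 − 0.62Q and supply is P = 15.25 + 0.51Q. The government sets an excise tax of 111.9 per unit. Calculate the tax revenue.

11147.42

Competitive equilibrium: 239.72 − 0.62Q = 15.25 + 0.51Q → Q* = 198.646, P* = 116.5595.
With the tax, the buyer price exceeds the seller price by 111.9: (239.72 − 0.62Q) − (15.25 + 0.51Q) = 111.9 → Q' = 99.6195.
Tax revenue = 111.9 × 99.6195 = 11147.42.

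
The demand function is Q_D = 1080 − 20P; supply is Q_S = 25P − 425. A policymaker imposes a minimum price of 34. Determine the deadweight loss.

In inverse form: demand P = 54 − 0.05Q, supply P = 17 + 0.04Q.
Competitive equilibrium: 54 − 0.05Q = 17 + 0.04Q → Q* = 411.1111, P* = 33.4444.
At the floor P = 34, quantity demanded = (54 − 34)/0.05 = 400.
Sellers' marginal cost at Q' = 400: 17 + 0.04·400 = 33.
ΔQ = 411.1111 − 400 = 11.1111; wedge = 34 − 33 = 1.
Welfare loss = ½ × 11.1111 × 1 = 5.56.

5.56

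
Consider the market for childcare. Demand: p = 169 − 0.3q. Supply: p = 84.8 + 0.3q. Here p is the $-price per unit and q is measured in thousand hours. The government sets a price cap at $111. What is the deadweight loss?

Competitive equilibrium: 169 − 0.3q = 84.8 + 0.3q → q* = 140.3333, p* = 126.9.
At the ceiling p = 111, quantity supplied = (111 − 84.8)/0.3 = 87.3333.
Willingness to pay at q' = 87.3333: 169 − 0.3·87.3333 = 142.8.
Δq = 140.3333 − 87.3333 = 53; wedge = 142.8 − 111 = 31.8.
The triangle = ½ × 53 × 31.8 = $842.70 thousand.

$842.70 thousand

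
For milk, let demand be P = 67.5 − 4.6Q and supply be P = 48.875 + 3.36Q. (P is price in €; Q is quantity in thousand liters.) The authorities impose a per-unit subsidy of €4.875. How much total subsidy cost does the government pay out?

€14.39 thousand

Competitive equilibrium: 67.5 − 4.6Q = 48.875 + 3.36Q → Q* = 2.3398, P* = 56.7368.
The subsidy lowers effective supply by 4.875: P = 44 + 3.36Q.
New quantity: 67.5 − 4.6Q = 44 + 3.36Q → Q' = 2.9523.
Total subsidy cost = 4.875 × 2.9523 = €14.39 thousand.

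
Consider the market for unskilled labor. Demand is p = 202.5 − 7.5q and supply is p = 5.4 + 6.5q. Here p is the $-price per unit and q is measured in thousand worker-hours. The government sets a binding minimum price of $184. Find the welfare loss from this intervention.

$943.85 thousand

Competitive equilibrium: 202.5 − 7.5q = 5.4 + 6.5q → q* = 14.0786, p* = 96.9107.
At the floor p = 184, quantity demanded = (202.5 − 184)/7.5 = 2.4667.
Sellers' marginal cost at q' = 2.4667: 5.4 + 6.5·2.4667 = 21.4336.
Δq = 14.0786 − 2.4667 = 11.6119; wedge = 184 − 21.4336 = 162.5664.
The triangle = ½ × 11.6119 × 162.5664 = $943.85 thousand.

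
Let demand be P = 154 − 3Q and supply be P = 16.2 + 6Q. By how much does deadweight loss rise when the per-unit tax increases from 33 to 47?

Competitive equilibrium: 154 − 3Q = 16.2 + 6Q → Q* = 15.3111, P* = 108.0667.
For a per-unit tax t: ΔQ = t/9, so DWL = ½·t·(t/9) = t²/18.
At t = 33: DWL = 60.5. At t = 47: DWL = 122.722.
Increase = 122.722 − 60.5 = 62.22.

62.22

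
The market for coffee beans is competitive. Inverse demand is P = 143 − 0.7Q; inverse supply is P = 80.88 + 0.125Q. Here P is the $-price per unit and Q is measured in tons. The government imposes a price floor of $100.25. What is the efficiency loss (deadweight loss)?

$83.48

Competitive equilibrium: 143 − 0.7Q = 80.88 + 0.125Q → Q* = 75.297, P* = 90.2921.
At the floor P = 100.25, quantity demanded = (143 − 100.25)/0.7 = 61.0714.
Sellers' marginal cost at Q' = 61.0714: 80.88 + 0.125·61.0714 = 88.5139.
ΔQ = 75.297 − 61.0714 = 14.2256; wedge = 100.25 − 88.5139 = 11.7361.
Deadweight loss = ½ × 14.2256 × 11.7361 = $83.48.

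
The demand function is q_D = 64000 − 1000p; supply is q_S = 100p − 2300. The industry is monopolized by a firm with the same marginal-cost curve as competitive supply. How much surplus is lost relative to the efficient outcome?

530.62

In inverse form: demand p = 64 − 0.001q, supply p = 23 + 0.01q.
Competitive equilibrium: 64 − 0.001q = 23 + 0.01q → q* = 3727.27273, p* = 60.27273.
Marginal revenue: MR = 64 − 0.002q. Set MR = MC: 64 − 0.002q = 23 + 0.01q → q_m = 3416.66667.
Price p_m = 64 − 0.001·3416.66667 = 60.58333; MC(q_m) = 23 + 0.01·3416.66667 = 57.16667.
Competitive q* = 3727.27273, so Δq = 310.60606; wedge = 60.58333 − 57.16667 = 3.41666.
The triangle = ½ × 310.60606 × 3.41666 = 530.62.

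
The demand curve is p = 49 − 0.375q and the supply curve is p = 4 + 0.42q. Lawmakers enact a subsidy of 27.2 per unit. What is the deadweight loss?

465.31

Competitive equilibrium: 49 − 0.375q = 4 + 0.42q → q* = 56.6038, p* = 27.7736.
The subsidy lowers effective supply by 27.2: p = 0.42q − 23.2.
New quantity: 49 − 0.375q = 0.42q − 23.2 → q' = 90.8176.
Overproduction Δq = 90.8176 − 56.6038 = 34.2138; wedge = subsidy = 27.2.
Welfare loss = ½ × 34.2138 × 27.2 = 465.31.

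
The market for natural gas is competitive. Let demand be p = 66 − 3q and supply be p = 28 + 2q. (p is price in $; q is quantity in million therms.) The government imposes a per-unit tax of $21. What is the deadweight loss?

Competitive equilibrium: 66 − 3q = 28 + 2q → q* = 7.6, p* = 43.2.
With the tax, the buyer price exceeds the seller price by 21: (66 − 3q) − (28 + 2q) = 21 → q' = 3.4.
Δq = 7.6 − 3.4 = 4.2; the wedge equals the tax, 21.
Welfare loss = ½ × 4.2 × 21 = $44.10 million.

$44.10 million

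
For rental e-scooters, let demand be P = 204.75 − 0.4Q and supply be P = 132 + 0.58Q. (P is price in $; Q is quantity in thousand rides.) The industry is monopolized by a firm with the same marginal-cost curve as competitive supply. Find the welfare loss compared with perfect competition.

$226.87 thousand

Competitive equilibrium: 204.75 − 0.4Q = 132 + 0.58Q → Q* = 74.2347, P* = 175.0561.
Marginal revenue: MR = 204.75 − 0.8Q. Set MR = MC: 204.75 − 0.8Q = 132 + 0.58Q → Q_m = 52.7174.
Price P_m = 204.75 − 0.4·52.7174 = 183.663; MC(Q_m) = 132 + 0.58·52.7174 = 162.5761.
Competitive Q* = 74.2347, so ΔQ = 21.5173; wedge = 183.663 − 162.5761 = 21.0869.
The triangle = ½ × 21.5173 × 21.0869 = $226.87 thousand.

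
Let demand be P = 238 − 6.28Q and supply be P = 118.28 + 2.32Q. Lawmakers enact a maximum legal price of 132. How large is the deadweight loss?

Competitive equilibrium: 238 − 6.28Q = 118.28 + 2.32Q → Q* = 13.9209, P* = 150.5766.
At the ceiling P = 132, quantity supplied = (132 − 118.28)/2.32 = 5.9138.
Willingness to pay at Q' = 5.9138: 238 − 6.28·5.9138 = 200.8613.
ΔQ = 13.9209 − 5.9138 = 8.0071; wedge = 200.8613 − 132 = 68.8613.
Deadweight loss = ½ × 8.0071 × 68.8613 = 275.69.

275.69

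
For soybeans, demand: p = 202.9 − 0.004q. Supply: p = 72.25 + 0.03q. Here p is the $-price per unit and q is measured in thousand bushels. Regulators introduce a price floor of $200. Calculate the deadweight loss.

$165235.29 thousand

Competitive equilibrium: 202.9 − 0.004q = 72.25 + 0.03q → q* = 3842.64706, p* = 187.52941.
At the floor p = 200, quantity demanded = (202.9 − 200)/0.004 = 725.
Sellers' marginal cost at q' = 725: 72.25 + 0.03·725 = 94.
Δq = 3842.64706 − 725 = 3117.64706; wedge = 200 − 94 = 106.
The triangle = ½ × 3117.64706 × 106 = $165235.29 thousand.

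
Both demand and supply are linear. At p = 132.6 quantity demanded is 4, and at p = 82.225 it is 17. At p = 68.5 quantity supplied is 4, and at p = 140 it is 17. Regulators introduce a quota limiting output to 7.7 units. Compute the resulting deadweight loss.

46.14

Demand slope = (82.225 − 132.6)/(17 − 4) = −3.875, so p = 148.1 − 3.875q.
Supply slope = (140 − 68.5)/(17 − 4) = 5.5, so p = 46.5 + 5.5q.
Competitive equilibrium: 148.1 − 3.875q = 46.5 + 5.5q → q* = 10.8373, p* = 106.1053.
At q = 7.7: demand price = 148.1 − 3.875·7.7 = 118.2625; supply price = 46.5 + 5.5·7.7 = 88.85.
Δq = 10.8373 − 7.7 = 3.1373; wedge = 118.2625 − 88.85 = 29.4125.
Deadweight loss = ½ × 3.1373 × 29.4125 = 46.14.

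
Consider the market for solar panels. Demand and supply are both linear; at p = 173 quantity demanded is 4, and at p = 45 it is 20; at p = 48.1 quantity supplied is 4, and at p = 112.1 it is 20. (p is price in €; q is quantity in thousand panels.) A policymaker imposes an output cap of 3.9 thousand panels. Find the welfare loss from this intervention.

€662.55 thousand

Demand slope = (45 − 173)/(20 − 4) = −8, so p = 205 − 8q.
Supply slope = (112.1 − 48.1)/(20 − 4) = 4, so p = 32.1 + 4q.
Competitive equilibrium: 205 − 8q = 32.1 + 4q → q* = 14.4083, p* = 89.7333.
At q = 3.9: demand price = 205 − 8·3.9 = 173.8; supply price = 32.1 + 4·3.9 = 47.7.
Δq = 14.4083 − 3.9 = 10.5083; wedge = 173.8 − 47.7 = 126.1.
The triangle = ½ × 10.5083 × 126.1 = €662.55 thousand.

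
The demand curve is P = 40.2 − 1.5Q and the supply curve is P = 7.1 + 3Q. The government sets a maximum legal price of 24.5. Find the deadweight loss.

5.44

Competitive equilibrium: 40.2 − 1.5Q = 7.1 + 3Q → Q* = 7.3556, P* = 29.1667.
At the ceiling P = 24.5, quantity supplied = (24.5 − 7.1)/3 = 5.8.
Willingness to pay at Q' = 5.8: 40.2 − 1.5·5.8 = 31.5.
ΔQ = 7.3556 − 5.8 = 1.5556; wedge = 31.5 − 24.5 = 7.
DWL = ½ × 1.5556 × 7 = 5.44.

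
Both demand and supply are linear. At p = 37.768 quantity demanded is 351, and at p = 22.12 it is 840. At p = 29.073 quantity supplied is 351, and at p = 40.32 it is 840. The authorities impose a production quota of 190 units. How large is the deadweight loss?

2800.02

Demand slope = (22.12 − 37.768)/(840 − 351) = −0.032, so p = 49 − 0.032q.
Supply slope = (40.32 − 29.073)/(840 − 351) = 0.023, so p = 21 + 0.023q.
Competitive equilibrium: 49 − 0.032q = 21 + 0.023q → q* = 509.0909, p* = 32.7091.
At q = 190: demand price = 49 − 0.032·190 = 42.92; supply price = 21 + 0.023·190 = 25.37.
Δq = 509.0909 − 190 = 319.0909; wedge = 42.92 − 25.37 = 17.55.
Deadweight loss = ½ × 319.0909 × 17.55 = 2800.02.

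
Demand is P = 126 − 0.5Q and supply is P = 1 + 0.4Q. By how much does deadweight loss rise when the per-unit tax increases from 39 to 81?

2800

Competitive equilibrium: 126 − 0.5Q = 1 + 0.4Q → Q* = 138.8889, P* = 56.5556.
For a per-unit tax t: ΔQ = t/0.9, so DWL = ½·t·(t/0.9) = t²/1.8.
At t = 39: DWL = 845. At t = 81: DWL = 3645.
Increase = 3645 − 845 = 2800.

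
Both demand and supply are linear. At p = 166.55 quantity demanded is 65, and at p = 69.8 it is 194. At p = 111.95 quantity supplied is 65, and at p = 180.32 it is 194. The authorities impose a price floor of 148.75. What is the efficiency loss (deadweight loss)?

Demand slope = (69.8 − 166.55)/(194 − 65) = −0.75, so p = 215.3 − 0.75q.
Supply slope = (180.32 − 111.95)/(194 − 65) = 0.53, so p = 77.5 + 0.53q.
Competitive equilibrium: 215.3 − 0.75q = 77.5 + 0.53q → q* = 107.6563, p* = 134.5578.
At the floor p = 148.75, quantity demanded = (215.3 − 148.75)/0.75 = 88.7333.
Sellers' marginal cost at q' = 88.7333: 77.5 + 0.53·88.7333 = 124.5286.
Δq = 107.6563 − 88.7333 = 18.923; wedge = 148.75 − 124.5286 = 24.2214.
Deadweight loss = ½ × 18.923 × 24.2214 = 229.17.

229.17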